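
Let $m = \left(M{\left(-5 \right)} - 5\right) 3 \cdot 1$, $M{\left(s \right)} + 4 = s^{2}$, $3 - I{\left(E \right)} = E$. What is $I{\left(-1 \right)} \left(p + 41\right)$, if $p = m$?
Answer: $356$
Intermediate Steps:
$I{\left(E \right)} = 3 - E$
$M{\left(s \right)} = -4 + s^{2}$
$m = 48$ ($m = \left(\left(-4 + \left(-5\right)^{2}\right) - 5\right) 3 \cdot 1 = \left(\left(-4 + 25\right) - 5\right) 3 = \left(21 - 5\right) 3 = 16 \cdot 3 = 48$)
$p = 48$
$I{\left(-1 \right)} \left(p + 41\right) = \left(3 - -1\right) \left(48 + 41\right) = \left(3 + 1\right) 89 = 4 \cdot 89 = 356$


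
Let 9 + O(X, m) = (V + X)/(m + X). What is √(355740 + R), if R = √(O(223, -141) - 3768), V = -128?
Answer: √(2391995760 + 82*I*√25388758)/82 ≈ 596.44 + 0.051512*I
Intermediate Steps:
O(X, m) = -9 + (-128 + X)/(X + m) (O(X, m) = -9 + (-128 + X)/(m + X) = -9 + (-128 + X)/(X + m))
R = I*√25388758/82 (R = √((-128 - 9*(-141) - 8*223)/(223 - 141) - 3768) = √((-128 + 1269 - 1784)/82 - 3768) = √((1/82)*(-643) - 3768) = √(-643/82 - 3768) = √(-309619/82) = I*√25388758/82 ≈ 61.448*I)
√(355740 + R) = √(355740 + I*√25388758/82)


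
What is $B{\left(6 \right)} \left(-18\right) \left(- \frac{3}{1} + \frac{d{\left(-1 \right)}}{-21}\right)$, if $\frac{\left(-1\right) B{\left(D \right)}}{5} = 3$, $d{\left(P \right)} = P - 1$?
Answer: $- \frac{5490}{7} \approx -784.29$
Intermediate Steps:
$d{\left(P \right)} = -1 + P$
$B{\left(D \right)} = -15$ ($B{\left(D \right)} = \left(-5\right) 3 = -15$)
$B{\left(6 \right)} \left(-18\right) \left(- \frac{3}{1} + \frac{d{\left(-1 \right)}}{-21}\right) = \left(-15\right) \left(-18\right) \left(- \frac{3}{1} + \frac{-1 - 1}{-21}\right) = 270 \left(\left(-3\right) 1 - - \frac{2}{21}\right) = 270 \left(-3 + \frac{2}{21}\right) = 270 \left(- \frac{61}{21}\right) = - \frac{5490}{7}$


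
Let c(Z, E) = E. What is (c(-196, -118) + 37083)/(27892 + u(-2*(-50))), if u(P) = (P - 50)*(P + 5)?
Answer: 36965/33142 ≈ 1.1154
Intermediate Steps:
u(P) = (-50 + P)*(5 + P)
(c(-196, -118) + 37083)/(27892 + u(-2*(-50))) = (-118 + 37083)/(27892 + (-250 + (-2*(-50))² - (-90)*(-50))) = 36965/(27892 + (-250 + 100² - 45*100)) = 36965/(27892 + (-250 + 10000 - 4500)) = 36965/(27892 + 5250) = 36965/33142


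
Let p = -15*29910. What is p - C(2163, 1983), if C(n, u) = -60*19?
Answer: -447510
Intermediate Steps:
C(n, u) = -1140
p = -448650
p - C(2163, 1983) = -448650 - 1*(-1140) = -448650 + 1140 = -447510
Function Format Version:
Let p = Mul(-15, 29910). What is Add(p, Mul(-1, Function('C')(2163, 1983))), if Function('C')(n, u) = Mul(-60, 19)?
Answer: -447510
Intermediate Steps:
Function('C')(n, u) = -1140
p = -448650
Add(p, Mul(-1, Function('C')(2163, 1983))) = Add(-448650, Mul(-1, -1140)) = Add(-448650, 1140) = -447510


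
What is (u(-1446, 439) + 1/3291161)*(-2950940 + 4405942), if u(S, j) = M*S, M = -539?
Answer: 3732241833735197870/3291161 ≈ 1.1340e+12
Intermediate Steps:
u(S, j) = -539*S
(u(-1446, 439) + 1/3291161)*(-2950940 + 4405942) = (-539*(-1446) + 1/3291161)*(-2950940 + 4405942) = (779394 + 1/3291161)*1455002 = (2565111136435/3291161)*1455002 = 3732241833735197870/3291161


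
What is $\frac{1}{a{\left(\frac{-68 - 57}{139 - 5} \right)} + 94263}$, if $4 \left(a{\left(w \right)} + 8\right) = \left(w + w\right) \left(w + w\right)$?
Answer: $\frac{17956}{1692458405} \approx 1.0609 \cdot 10^{-5}$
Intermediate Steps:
$a{\left(w \right)} = -8 + w^{2}$ ($a{\left(w \right)} = -8 + \frac{\left(w + w\right) \left(w + w\right)}{4} = -8 + \frac{2 w 2 w}{4} = -8 + \frac{4 w^{2}}{4} = -8 + w^{2}$)
$\frac{1}{a{\left(\frac{-68 - 57}{139 - 5} \right)} + 94263} = \frac{1}{\left(-8 + \left(\frac{-68 - 57}{139 - 5}\right)^{2}\right) + 94263} = \frac{1}{\left(-8 + \left(- \frac{125}{134}\right)^{2}\right) + 94263} = \frac{1}{\left(-8 + \frac{15625}{17956}\right) + 94263} = \frac{1}{- \frac{128023}{17956} + 94263} = \frac{1}{\frac{1692458405}{17956}} = \frac{17956}{1692458405}$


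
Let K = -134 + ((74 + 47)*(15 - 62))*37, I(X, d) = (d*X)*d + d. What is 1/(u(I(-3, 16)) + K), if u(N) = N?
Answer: -1/211305 ≈ -4.7325e-6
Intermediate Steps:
I(X, d) = d + X*d² (I(X, d) = (X*d)*d + d = X*d² + d = d + X*d²)
K = -210553 (K = -134 + (121*(-47))*37 = -134 - 5687*37 = -134 - 210419 = -210553)
1/(u(I(-3, 16)) + K) = 1/(16*(1 - 3*16) - 210553) = 1/(16*(1 - 48) - 210553) = 1/(16*(-47) - 210553) = 1/(-752 - 210553) = 1/(-211305) = -1/211305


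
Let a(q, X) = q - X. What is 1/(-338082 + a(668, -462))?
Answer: -1/336952 ≈ -2.9678e-6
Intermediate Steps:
1/(-338082 + a(668, -462)) = 1/(-338082 + (668 - 1*(-462))) = 1/(-338082 + (668 + 462)) = 1/(-338082 + 1130) = 1/(-336952) = -1/336952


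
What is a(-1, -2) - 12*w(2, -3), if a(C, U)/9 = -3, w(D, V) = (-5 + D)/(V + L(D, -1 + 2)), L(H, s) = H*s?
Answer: -63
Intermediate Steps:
w(D, V) = (-5 + D)/(D + V) (w(D, V) = (-5 + D)/(V + D*(-1 + 2)) = (-5 + D)/(V + D*1) = (-5 + D)/(V + D) = (-5 + D)/(D + V))
a(C, U) = -27 (a(C, U) = 9*(-3) = -27)
a(-1, -2) - 12*w(2, -3) = -27 - 12*(-5 + 2)/(2 - 3) = -27 - 12*(-3)/(-1) = -27 - (-12)*(-3) = -27 - 12*3 = -27 - 36 = -63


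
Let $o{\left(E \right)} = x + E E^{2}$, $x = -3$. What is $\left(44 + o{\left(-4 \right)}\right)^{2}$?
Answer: $529$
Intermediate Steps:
$o{\left(E \right)} = -3 + E^{3}$ ($o{\left(E \right)} = -3 + E E^{2} = -3 + E^{3}$)
$\left(44 + o{\left(-4 \right)}\right)^{2} = \left(44 + \left(-3 + \left(-4\right)^{3}\right)\right)^{2} = \left(44 - 67\right)^{2} = \left(-23\right)^{2} = 529$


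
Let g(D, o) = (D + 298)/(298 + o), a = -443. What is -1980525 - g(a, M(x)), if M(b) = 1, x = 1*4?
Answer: -592176830/299 ≈ -1.9805e+6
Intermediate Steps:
x = 4
g(D, o) = (298 + D)/(298 + o)
-1980525 - g(a, M(x)) = -1980525 - (298 - 443)/(298 + 1) = -1980525 - (-145)/299 = -1980525 - 1*(-145/299) = -1980525 + 145/299 = -592176830/299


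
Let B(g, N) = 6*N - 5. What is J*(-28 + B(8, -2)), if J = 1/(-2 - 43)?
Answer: 1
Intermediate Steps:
B(g, N) = -5 + 6*N
J = -1/45 (J = 1/(-45) = -1/45 ≈ -0.022222)
J*(-28 + B(8, -2)) = -(-28 + (-5 + 6*(-2)))/45 = -(-28 + (-5 - 12))/45 = -(-28 - 17)/45 = -1/45*(-45) = 1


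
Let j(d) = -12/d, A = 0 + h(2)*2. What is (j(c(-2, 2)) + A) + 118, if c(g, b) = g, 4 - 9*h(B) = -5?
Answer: 126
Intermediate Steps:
h(B) = 1 (h(B) = 4/9 - 1/9*(-5) = 4/9 + 5/9 = 1)
A = 2 (A = 0 + 1*2 = 0 + 2 = 2)
(j(c(-2, 2)) + A) + 118 = (-12/(-2) + 2) + 118 = (-12*(-1/2) + 2) + 118 = (6 + 2) + 118 = 8 + 118 = 126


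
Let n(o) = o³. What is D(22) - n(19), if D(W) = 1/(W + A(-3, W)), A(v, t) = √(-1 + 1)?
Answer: -150897/22 ≈ -6859.0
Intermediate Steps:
A(v, t) = 0 (A(v, t) = √0 = 0)
D(W) = 1/W (D(W) = 1/(W + 0) = 1/W)
D(22) - n(19) = 1/22 - 1*19³ = 1/22 - 1*6859 = 1/22 - 6859 = -150897/22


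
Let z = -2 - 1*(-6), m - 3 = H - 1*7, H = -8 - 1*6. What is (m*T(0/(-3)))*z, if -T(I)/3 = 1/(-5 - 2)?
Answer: -216/7 ≈ -30.857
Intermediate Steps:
T(I) = 3/7 (T(I) = -3/(-5 - 2) = -3/(-7) = -3*(-⅐) = 3/7)
H = -14 (H = -8 - 6 = -14)
m = -18 (m = 3 + (-14 - 1*7) = 3 + (-14 - 7) = 3 - 21 = -18)
z = 4 (z = -2 + 6 = 4)
(m*T(0/(-3)))*z = -18*3/7*4 = -54/7*4 = -216/7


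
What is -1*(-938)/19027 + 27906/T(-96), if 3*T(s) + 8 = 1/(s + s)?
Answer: -5770487102/551783 ≈ -10458.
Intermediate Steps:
T(s) = -8/3 + 1/(6*s) (T(s) = -8/3 + 1/(3*(s + s)) = -8/3 + 1/(3*((2*s))) = -8/3 + (1/(2*s))/3 = -8/3 + 1/(6*s))
-1*(-938)/19027 + 27906/T(-96) = -1*(-938)/19027 + 27906/(((1/6)*(1 - 16*(-96))/(-96))) = 938*(1/19027) + 27906/(((1/6)*(-1/96)*(1 + 1536))) = 938/19027 + 27906/(((1/6)*(-1/96)*1537)) = 938/19027 + 27906/(-1537/576) = 938/19027 + 27906*(-576/1537) = 938/19027 - 16073856/1537 = -5770487102/551783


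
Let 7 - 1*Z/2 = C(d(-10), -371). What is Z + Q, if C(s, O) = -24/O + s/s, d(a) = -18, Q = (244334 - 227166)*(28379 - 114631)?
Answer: -549367274252/371 ≈ -1.4808e+9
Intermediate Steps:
Q = -1480774336 (Q = 17168*(-86252) = -1480774336)
C(s, O) = 1 - 24/O (C(s, O) = -24/O + 1 = 1 - 24/O)
Z = 4404/371 (Z = 14 - 2*(-24 - 371)/(-371) = 14 - (-2)*(-395)/371 = 14 - 2*395/371 = 14 - 790/371 = 4404/371 ≈ 11.871)
Z + Q = 4404/371 - 1480774336 = -549367274252/371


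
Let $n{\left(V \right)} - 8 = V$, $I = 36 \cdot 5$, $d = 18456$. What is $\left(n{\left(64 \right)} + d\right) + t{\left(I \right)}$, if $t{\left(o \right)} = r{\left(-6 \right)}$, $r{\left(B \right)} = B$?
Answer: $18522$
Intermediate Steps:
$I = 180$
$t{\left(o \right)} = -6$
$n{\left(V \right)} = 8 + V$
$\left(n{\left(64 \right)} + d\right) + t{\left(I \right)} = \left(\left(8 + 64\right) + 18456\right) - 6 = \left(72 + 18456\right) - 6 = 18528 - 6 = 18522$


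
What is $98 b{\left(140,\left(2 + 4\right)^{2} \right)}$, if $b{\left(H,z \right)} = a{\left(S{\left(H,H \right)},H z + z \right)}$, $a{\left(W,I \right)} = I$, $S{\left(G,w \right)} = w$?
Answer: $497448$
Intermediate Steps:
$b{\left(H,z \right)} = z + H z$ ($b{\left(H,z \right)} = H z + z = z + H z$)
$98 b{\left(140,\left(2 + 4\right)^{2} \right)} = 98 \left(2 + 4\right)^{2} \left(1 + 140\right) = 98 \cdot 6^{2} \cdot 141 = 98 \cdot 36 \cdot 141 = 98 \cdot 5076 = 497448$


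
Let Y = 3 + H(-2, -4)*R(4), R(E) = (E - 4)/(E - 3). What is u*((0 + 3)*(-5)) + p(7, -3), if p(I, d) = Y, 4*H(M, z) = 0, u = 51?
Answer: -762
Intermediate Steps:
H(M, z) = 0 (H(M, z) = (¼)*0 = 0)
R(E) = (-4 + E)/(-3 + E)
Y = 3 (Y = 3 + 0*((-4 + 4)/(-3 + 4)) = 3 + 0*(0/1) = 3 + 0*(1*0) = 3 + 0*0 = 3 + 0 = 3)
p(I, d) = 3
u*((0 + 3)*(-5)) + p(7, -3) = 51*((0 + 3)*(-5)) + 3 = 51*(3*(-5)) + 3 = 51*(-15) + 3 = -765 + 3 = -762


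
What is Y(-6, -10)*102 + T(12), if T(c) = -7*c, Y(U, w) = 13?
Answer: 1242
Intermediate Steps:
Y(-6, -10)*102 + T(12) = 13*102 - 7*12 = 1326 - 84 = 1242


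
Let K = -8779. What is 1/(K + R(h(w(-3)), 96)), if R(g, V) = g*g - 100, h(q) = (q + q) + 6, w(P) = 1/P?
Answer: -9/79655 ≈ -0.00011299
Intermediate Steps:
h(q) = 6 + 2*q (h(q) = 2*q + 6 = 6 + 2*q)
R(g, V) = -100 + g² (R(g, V) = g² - 100 = -100 + g²)
1/(K + R(h(w(-3)), 96)) = 1/(-8779 + (-100 + (6 + 2/(-3))²)) = 1/(-8779 + (-100 + (6 + 2*(-⅓))²)) = 1/(-8779 + (-100 + (6 - ⅔)²)) = 1/(-8779 + (-100 + (16/3)²)) = 1/(-8779 + (-100 + 256/9)) = 1/(-8779 - 644/9) = 1/(-79655/9) = -9/79655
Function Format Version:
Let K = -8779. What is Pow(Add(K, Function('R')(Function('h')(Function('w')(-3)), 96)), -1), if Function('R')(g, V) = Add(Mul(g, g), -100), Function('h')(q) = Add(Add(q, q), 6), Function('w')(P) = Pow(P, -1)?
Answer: Rational(-9, 79655) ≈ -0.00011299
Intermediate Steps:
Function('h')(q) = Add(6, Mul(2, q)) (Function('h')(q) = Add(Mul(2, q), 6) = Add(6, Mul(2, q)))
Function('R')(g, V) = Add(-100, Pow(g, 2)) (Function('R')(g, V) = Add(Pow(g, 2), -100) = Add(-100, Pow(g, 2)))
Pow(Add(K, Function('R')(Function('h')(Function('w')(-3)), 96)), -1) = Pow(Add(-8779, Add(-100, Pow(Add(6, Mul(2, Pow(-3, -1))), 2))), -1) = Pow(Add(-8779, Add(-100, Pow(Add(6, Mul(2, Rational(-1, 3))), 2))), -1) = Pow(Add(-8779, Add(-100, Pow(Add(6, Rational(-2, 3)), 2))), -1) = Pow(Add(-8779, Add(-100, Pow(Rational(16, 3), 2))), -1) = Pow(Add(-8779, Add(-100, Rational(256, 9))), -1) = Pow(Add(-8779, Rational(-644, 9)), -1) = Pow(Rational(-79655, 9), -1) = Rational(-9, 79655)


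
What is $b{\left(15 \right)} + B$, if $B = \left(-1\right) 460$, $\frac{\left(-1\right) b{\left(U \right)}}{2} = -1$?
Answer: $-458$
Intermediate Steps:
$b{\left(U \right)} = 2$ ($b{\left(U \right)} = \left(-2\right) \left(-1\right) = 2$)
$B = -460$
$b{\left(15 \right)} + B = 2 - 460 = -458$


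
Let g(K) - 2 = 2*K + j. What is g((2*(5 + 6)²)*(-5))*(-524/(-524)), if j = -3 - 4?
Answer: -2425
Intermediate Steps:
j = -7
g(K) = -5 + 2*K (g(K) = 2 + (2*K - 7) = 2 + (-7 + 2*K) = -5 + 2*K)
g((2*(5 + 6)²)*(-5))*(-524/(-524)) = (-5 + 2*((2*(5 + 6)²)*(-5)))*(-524/(-524)) = (-5 + 2*((2*11²)*(-5)))*(-524*(-1/524)) = (-5 + 2*((2*121)*(-5)))*1 = (-5 + 2*(242*(-5)))*1 = (-5 + 2*(-1210))*1 = (-5 - 2420)*1 = -2425*1 = -2425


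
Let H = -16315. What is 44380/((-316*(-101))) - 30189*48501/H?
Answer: 11683006396456/130177385 ≈ 89747.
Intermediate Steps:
44380/((-316*(-101))) - 30189*48501/H = 44380/((-316*(-101))) - 30189/((-16315/48501)) = 44380/31916 - 30189/((-16315*1/48501)) = 44380*(1/31916) - 30189/(-16315/48501) = 11095/7979 - 30189*(-48501/16315) = 11095/7979 + 1464196689/16315 = 11683006396456/130177385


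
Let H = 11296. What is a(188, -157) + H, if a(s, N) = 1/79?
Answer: 892385/79 ≈ 11296.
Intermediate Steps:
a(s, N) = 1/79
a(188, -157) + H = 1/79 + 11296 = 892385/79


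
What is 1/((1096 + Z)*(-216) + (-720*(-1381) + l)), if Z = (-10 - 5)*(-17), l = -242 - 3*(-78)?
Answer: 1/702496 ≈ 1.4235e-6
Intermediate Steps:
l = -8 (l = -242 + 234 = -8)
Z = 255 (Z = -15*(-17) = 255)
1/((1096 + Z)*(-216) + (-720*(-1381) + l)) = 1/((1096 + 255)*(-216) + (-720*(-1381) - 8)) = 1/(1351*(-216) + (994320 - 8)) = 1/(-291816 + 994312) = 1/702496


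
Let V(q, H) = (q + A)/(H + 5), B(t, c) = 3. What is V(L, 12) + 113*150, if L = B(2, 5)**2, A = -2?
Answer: 288157/17 ≈ 16950.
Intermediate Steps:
L = 9 (L = 3**2 = 9)
V(q, H) = (-2 + q)/(5 + H) (V(q, H) = (q - 2)/(H + 5) = (-2 + q)/(5 + H))
V(L, 12) + 113*150 = (-2 + 9)/(5 + 12) + 113*150 = 7/17 + 16950 = 288157/17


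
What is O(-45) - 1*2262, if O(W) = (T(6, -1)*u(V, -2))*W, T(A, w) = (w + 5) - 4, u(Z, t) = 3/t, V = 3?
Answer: -2262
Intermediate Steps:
T(A, w) = 1 + w (T(A, w) = (5 + w) - 4 = 1 + w)
O(W) = 0 (O(W) = ((1 - 1)*(3/(-2)))*W = (0*(3*(-½)))*W = (0*(-3/2))*W = 0*W = 0)
O(-45) - 1*2262 = 0 - 1*2262 = 0 - 2262 = -2262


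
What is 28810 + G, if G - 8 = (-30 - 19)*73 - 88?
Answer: 25153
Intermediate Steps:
G = -3657 (G = 8 + ((-30 - 19)*73 - 88) = 8 + (-49*73 - 88) = 8 + (-3577 - 88) = 8 - 3665 = -3657)
28810 + G = 28810 - 3657 = 25153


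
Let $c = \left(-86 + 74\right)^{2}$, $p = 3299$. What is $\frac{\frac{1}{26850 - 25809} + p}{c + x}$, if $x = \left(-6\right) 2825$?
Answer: $- \frac{1717130}{8747523} \approx -0.1963$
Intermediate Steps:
$c = 144$ ($c = \left(-12\right)^{2} = 144$)
$x = -16950$
$\frac{\frac{1}{26850 - 25809} + p}{c + x} = \frac{\frac{1}{26850 - 25809} + 3299}{144 - 16950} = \frac{\frac{1}{1041} + 3299}{-16806} = \left(\frac{1}{1041} + 3299\right) \left(- \frac{1}{16806}\right) = \frac{3434260}{1041} \left(- \frac{1}{16806}\right) = - \frac{1717130}{8747523}$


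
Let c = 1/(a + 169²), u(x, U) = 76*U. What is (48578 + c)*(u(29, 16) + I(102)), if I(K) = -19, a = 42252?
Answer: 216717096645/3727 ≈ 5.8148e+7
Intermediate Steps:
c = 1/70813 (c = 1/(42252 + 169²) = 1/(42252 + 28561) = 1/70813 ≈ 1.4122e-5)
(48578 + c)*(u(29, 16) + I(102)) = (48578 + 1/70813)*(76*16 - 19) = 3439953915*(1216 - 19)/70813 = (3439953915/70813)*1197 = 216717096645/3727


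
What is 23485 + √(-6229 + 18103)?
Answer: 23485 + √11874 ≈ 23594.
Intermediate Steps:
23485 + √(-6229 + 18103) = 23485 + √11874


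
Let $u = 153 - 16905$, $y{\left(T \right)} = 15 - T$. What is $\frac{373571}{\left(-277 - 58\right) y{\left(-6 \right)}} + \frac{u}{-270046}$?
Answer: $- \frac{7197393139}{135698115} \approx -53.04$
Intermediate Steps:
$u = -16752$ ($u = 153 - 16905 = -16752$)
$\frac{373571}{\left(-277 - 58\right) y{\left(-6 \right)}} + \frac{u}{-270046} = \frac{373571}{\left(-277 - 58\right) \left(15 - -6\right)} - \frac{16752}{-270046} = \frac{373571}{\left(-335\right) \left(15 + 6\right)} - - \frac{8376}{135023} = \frac{373571}{\left(-335\right) 21} + \frac{8376}{135023} = \frac{373571}{-7035} + \frac{8376}{135023} = 373571 \left(- \frac{1}{7035}\right) + \frac{8376}{135023} = - \frac{373571}{7035} + \frac{8376}{135023} = - \frac{7197393139}{135698115}$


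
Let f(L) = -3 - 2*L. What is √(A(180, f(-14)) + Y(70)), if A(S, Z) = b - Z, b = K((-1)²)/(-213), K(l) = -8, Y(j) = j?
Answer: √2043309/213 ≈ 6.7110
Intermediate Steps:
b = 8/213 (b = -8/(-213) = -8*(-1/213) = 8/213 ≈ 0.037559)
A(S, Z) = 8/213 - Z
√(A(180, f(-14)) + Y(70)) = √((8/213 - (-3 - 2*(-14))) + 70) = √((8/213 - (-3 + 28)) + 70) = √((8/213 - 1*25) + 70) = √((8/213 - 25) + 70) = √(-5317/213 + 70) = √(9593/213) = √2043309/213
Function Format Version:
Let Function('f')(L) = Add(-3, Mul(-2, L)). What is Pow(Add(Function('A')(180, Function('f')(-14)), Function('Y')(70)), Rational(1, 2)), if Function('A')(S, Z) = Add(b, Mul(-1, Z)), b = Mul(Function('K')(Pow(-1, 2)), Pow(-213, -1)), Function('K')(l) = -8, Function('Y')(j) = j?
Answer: Mul(Rational(1, 213), Pow(2043309, Rational(1, 2))) ≈ 6.7110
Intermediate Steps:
b = Rational(8, 213) (b = Mul(-8, Pow(-213, -1)) = Mul(-8, Rational(-1, 213)) = Rational(8, 213) ≈ 0.037559)
Function('A')(S, Z) = Add(Rational(8, 213), Mul(-1, Z))
Pow(Add(Function('A')(180, Function('f')(-14)), Function('Y')(70)), Rational(1, 2)) = Pow(Add(Add(Rational(8, 213), Mul(-1, Add(-3, Mul(-2, -14)))), 70), Rational(1, 2)) = Pow(Add(Add(Rational(8, 213), Mul(-1, Add(-3, 28))), 70), Rational(1, 2)) = Pow(Add(Add(Rational(8, 213), Mul(-1, 25)), 70), Rational(1, 2)) = Pow(Add(Add(Rational(8, 213), -25), 70), Rational(1, 2)) = Pow(Add(Rational(-5317, 213), 70), Rational(1, 2)) = Pow(Rational(9593, 213), Rational(1, 2)) = Mul(Rational(1, 213), Pow(2043309, Rational(1, 2)))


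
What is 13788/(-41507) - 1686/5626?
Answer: -73776045/116759191 ≈ -0.63186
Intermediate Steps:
13788/(-41507) - 1686/5626 = 13788*(-1/41507) - 1686*1/5626 = -13788/41507 - 843/2813 = -73776045/116759191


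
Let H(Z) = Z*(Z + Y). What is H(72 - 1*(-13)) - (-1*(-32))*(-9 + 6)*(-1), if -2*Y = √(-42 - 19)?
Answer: 7129 - 85*I*√61/2 ≈ 7129.0 - 331.94*I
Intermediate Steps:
Y = -I*√61/2 (Y = -√(-42 - 19)/2 = -I*√61/2 ≈ -3.9051*I)
H(Z) = Z*(Z - I*√61/2)
H(72 - 1*(-13)) - (-1*(-32))*(-9 + 6)*(-1) = (72 - 1*(-13))*(2*(72 - 1*(-13)) - I*√61)/2 - (-1*(-32))*(-9 + 6)*(-1) = (72 + 13)*(2*(72 + 13) - I*√61)/2 - 32*(-3*(-1)) = (½)*85*(2*85 - I*√61) - 32*3 = (½)*85*(170 - I*√61) - 1*96 = (7225 - 85*I*√61/2) - 96 = 7129 - 85*I*√61/2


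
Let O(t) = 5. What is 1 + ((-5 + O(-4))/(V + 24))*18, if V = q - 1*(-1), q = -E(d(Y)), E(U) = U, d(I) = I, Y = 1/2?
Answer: 1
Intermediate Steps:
Y = ½ ≈ 0.50000
q = -½ (q = -1*½ = -½ ≈ -0.50000)
V = ½ (V = -½ - 1*(-1) = -½ + 1 = ½ ≈ 0.50000)
1 + ((-5 + O(-4))/(V + 24))*18 = 1 + ((-5 + 5)/(½ + 24))*18 = 1 + (0/(49/2))*18 = 1 + (0*(2/49))*18 = 1 + 0*18 = 1 + 0 = 1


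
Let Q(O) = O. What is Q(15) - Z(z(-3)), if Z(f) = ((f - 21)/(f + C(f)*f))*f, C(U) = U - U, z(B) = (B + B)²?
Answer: 0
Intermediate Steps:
z(B) = 4*B² (z(B) = (2*B)² = 4*B²)
C(U) = 0
Z(f) = -21 + f (Z(f) = ((f - 21)/(f + 0*f))*f = ((-21 + f)/(f + 0))*f = ((-21 + f)/f)*f = -21 + f)
Q(15) - Z(z(-3)) = 15 - (-21 + 4*(-3)²) = 15 - (-21 + 4*9) = 15 - (-21 + 36) = 15 - 1*15 = 15 - 15 = 0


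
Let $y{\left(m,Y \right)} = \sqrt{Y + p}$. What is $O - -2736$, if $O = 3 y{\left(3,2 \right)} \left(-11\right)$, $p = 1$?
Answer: $2736 - 33 \sqrt{3} \approx 2678.8$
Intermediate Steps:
$y{\left(m,Y \right)} = \sqrt{1 + Y}$ ($y{\left(m,Y \right)} = \sqrt{Y + 1} = \sqrt{1 + Y}$)
$O = - 33 \sqrt{3}$ ($O = 3 \sqrt{1 + 2} \left(-11\right) = 3 \sqrt{3} \left(-11\right) = - 33 \sqrt{3} \approx -57.158$)
$O - -2736 = - 33 \sqrt{3} - -2736 = - 33 \sqrt{3} + 2736 = 2736 - 33 \sqrt{3}$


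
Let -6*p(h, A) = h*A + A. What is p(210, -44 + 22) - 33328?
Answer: -97663/3 ≈ -32554.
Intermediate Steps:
p(h, A) = -A/6 - A*h/6 (p(h, A) = -(h*A + A)/6 = -(A*h + A)/6 = -(A + A*h)/6 = -A/6 - A*h/6)
p(210, -44 + 22) - 33328 = -(-44 + 22)*(1 + 210)/6 - 33328 = -⅙*(-22)*211 - 33328 = 2321/3 - 33328 = -97663/3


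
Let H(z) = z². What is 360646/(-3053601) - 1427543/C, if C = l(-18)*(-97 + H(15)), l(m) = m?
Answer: 484257311551/781721856 ≈ 619.48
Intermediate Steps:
C = -2304 (C = -18*(-97 + 15²) = -18*(-97 + 225) = -18*128 = -2304)
360646/(-3053601) - 1427543/C = 360646/(-3053601) - 1427543/(-2304) = 360646*(-1/3053601) - 1427543*(-1/2304) = -360646/3053601 + 1427543/2304 = 484257311551/781721856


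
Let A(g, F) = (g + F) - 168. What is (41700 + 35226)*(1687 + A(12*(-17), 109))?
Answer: 109542624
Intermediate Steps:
A(g, F) = -168 + F + g (A(g, F) = (F + g) - 168 = -168 + F + g)
(41700 + 35226)*(1687 + A(12*(-17), 109)) = (41700 + 35226)*(1687 + (-168 + 109 + 12*(-17))) = 76926*(1687 + (-168 + 109 - 204)) = 76926*(1687 - 263) = 76926*1424 = 109542624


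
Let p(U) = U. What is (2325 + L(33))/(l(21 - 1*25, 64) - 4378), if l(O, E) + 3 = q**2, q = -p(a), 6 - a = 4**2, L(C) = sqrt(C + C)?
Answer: -775/1427 - sqrt(66)/4281 ≈ -0.54500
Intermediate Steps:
L(C) = sqrt(2)*sqrt(C) (L(C) = sqrt(2*C) = sqrt(2)*sqrt(C))
a = -10 (a = 6 - 1*4**2 = 6 - 1*16 = 6 - 16 = -10)
q = 10 (q = -1*(-10) = 10)
l(O, E) = 97 (l(O, E) = -3 + 10**2 = -3 + 100 = 97)
(2325 + L(33))/(l(21 - 1*25, 64) - 4378) = (2325 + sqrt(2)*sqrt(33))/(97 - 4378) = (2325 + sqrt(66))/(-4281) = (2325 + sqrt(66))*(-1/4281) = -775/1427 - sqrt(66)/4281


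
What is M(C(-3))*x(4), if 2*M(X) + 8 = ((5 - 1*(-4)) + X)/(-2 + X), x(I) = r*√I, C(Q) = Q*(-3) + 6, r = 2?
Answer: -160/13 ≈ -12.308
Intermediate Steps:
C(Q) = 6 - 3*Q (C(Q) = -3*Q + 6 = 6 - 3*Q)
x(I) = 2*√I
M(X) = -4 + (9 + X)/(2*(-2 + X)) (M(X) = -4 + (((5 - 1*(-4)) + X)/(-2 + X))/2 = -4 + (((5 + 4) + X)/(-2 + X))/2 = -4 + ((9 + X)/(-2 + X))/2 = -4 + (9 + X)/(2*(-2 + X)))
M(C(-3))*x(4) = ((25 - 7*(6 - 3*(-3)))/(2*(-2 + (6 - 3*(-3)))))*(2*√4) = ((25 - 7*(6 + 9))/(2*(-2 + (6 + 9))))*(2*2) = ((25 - 7*15)/(2*(-2 + 15)))*4 = ((½)*(25 - 105)/13)*4 = ((½)*(1/13)*(-80))*4 = -40/13*4 = -160/13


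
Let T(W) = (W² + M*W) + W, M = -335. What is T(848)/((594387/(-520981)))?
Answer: -227081030432/594387 ≈ -3.8204e+5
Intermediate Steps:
T(W) = W² - 334*W (T(W) = (W² - 335*W) + W = W² - 334*W)
T(848)/((594387/(-520981))) = (848*(-334 + 848))/((594387/(-520981))) = (848*514)/((594387*(-1/520981))) = 435872/(-594387/520981) = 435872*(-520981/594387) = -227081030432/594387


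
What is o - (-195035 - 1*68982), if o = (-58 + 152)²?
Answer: 272853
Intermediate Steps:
o = 8836 (o = 94² = 8836)
o - (-195035 - 1*68982) = 8836 - (-195035 - 1*68982) = 8836 - (-195035 - 68982) = 8836 - 1*(-264017) = 8836 + 264017 = 272853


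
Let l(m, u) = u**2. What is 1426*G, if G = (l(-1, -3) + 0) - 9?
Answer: 0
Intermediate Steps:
G = 0 (G = ((-3)**2 + 0) - 9 = (9 + 0) - 9 = 9 - 9 = 0)
1426*G = 1426*0 = 0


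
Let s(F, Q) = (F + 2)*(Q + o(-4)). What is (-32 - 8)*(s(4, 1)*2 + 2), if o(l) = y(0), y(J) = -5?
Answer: 1840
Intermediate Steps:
o(l) = -5
s(F, Q) = (-5 + Q)*(2 + F) (s(F, Q) = (F + 2)*(Q - 5) = (2 + F)*(-5 + Q) = (-5 + Q)*(2 + F))
(-32 - 8)*(s(4, 1)*2 + 2) = (-32 - 8)*((-10 - 5*4 + 2*1 + 4*1)*2 + 2) = -40*((-10 - 20 + 2 + 4)*2 + 2) = -40*(-24*2 + 2) = -40*(-48 + 2) = -40*(-46) = 1840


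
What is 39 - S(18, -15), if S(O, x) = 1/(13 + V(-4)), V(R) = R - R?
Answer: 506/13 ≈ 38.923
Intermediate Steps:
V(R) = 0
S(O, x) = 1/13 (S(O, x) = 1/(13 + 0) = 1/13)
39 - S(18, -15) = 39 - 1*1/13 = 39 - 1/13 = 506/13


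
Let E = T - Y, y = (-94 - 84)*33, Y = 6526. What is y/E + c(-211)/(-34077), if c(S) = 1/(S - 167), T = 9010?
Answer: -350294510/148132719 ≈ -2.3647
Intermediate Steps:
y = -5874 (y = -178*33 = -5874)
E = 2484 (E = 9010 - 1*6526 = 9010 - 6526 = 2484)
c(S) = 1/(-167 + S)
y/E + c(-211)/(-34077) = -5874/2484 + 1/(-167 - 211*(-34077)) = -5874*1/2484 - 1/34077/(-378) = -979/414 - 1/378*(-1/34077) = -979/414 + 1/12881106 = -350294510/148132719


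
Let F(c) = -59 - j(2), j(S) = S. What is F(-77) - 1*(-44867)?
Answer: 44806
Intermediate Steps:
F(c) = -61 (F(c) = -59 - 1*2 = -59 - 2 = -61)
F(-77) - 1*(-44867) = -61 - 1*(-44867) = -61 + 44867 = 44806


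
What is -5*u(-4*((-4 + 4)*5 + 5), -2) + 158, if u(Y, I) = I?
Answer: 168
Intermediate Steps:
-5*u(-4*((-4 + 4)*5 + 5), -2) + 158 = -5*(-2) + 158 = 10 + 158 = 168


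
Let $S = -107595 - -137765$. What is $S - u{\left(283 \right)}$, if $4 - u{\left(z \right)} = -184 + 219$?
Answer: $30201$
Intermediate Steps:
$u{\left(z \right)} = -31$ ($u{\left(z \right)} = 4 - \left(-184 + 219\right) = 4 - 35 = -31$)
$S = 30170$ ($S = -107595 + 137765 = 30170$)
$S - u{\left(283 \right)} = 30170 - -31 = 30170 + 31 = 30201$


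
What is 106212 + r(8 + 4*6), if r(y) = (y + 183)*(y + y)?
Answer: 119972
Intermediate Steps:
r(y) = 2*y*(183 + y) (r(y) = (183 + y)*(2*y) = 2*y*(183 + y))
106212 + r(8 + 4*6) = 106212 + 2*(8 + 4*6)*(183 + (8 + 4*6)) = 106212 + 2*(8 + 24)*(183 + (8 + 24)) = 106212 + 2*32*(183 + 32) = 106212 + 2*32*215 = 106212 + 13760 = 119972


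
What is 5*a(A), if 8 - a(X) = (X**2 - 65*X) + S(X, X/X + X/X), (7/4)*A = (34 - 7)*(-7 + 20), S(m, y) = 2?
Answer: -6660510/49 ≈ -1.3593e+5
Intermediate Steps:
A = 1404/7 (A = 4*((34 - 7)*(-7 + 20))/7 = 4*(27*13)/7 = (4/7)*351 = 1404/7 ≈ 200.57)
a(X) = 6 - X**2 + 65*X (a(X) = 8 - ((X**2 - 65*X) + 2) = 8 - (2 + X**2 - 65*X) = 8 + (-2 - X**2 + 65*X) = 6 - X**2 + 65*X)
5*a(A) = 5*(6 - (1404/7)**2 + 65*(1404/7)) = 5*(6 - 1*1971216/49 + 91260/7) = 5*(6 - 1971216/49 + 91260/7) = 5*(-1332102/49) = -6660510/49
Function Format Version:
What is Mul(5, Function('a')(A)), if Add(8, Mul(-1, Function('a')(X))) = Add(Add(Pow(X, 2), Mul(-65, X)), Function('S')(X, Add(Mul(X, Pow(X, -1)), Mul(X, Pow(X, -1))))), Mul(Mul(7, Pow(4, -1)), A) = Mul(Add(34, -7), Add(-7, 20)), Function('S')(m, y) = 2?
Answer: Rational(-6660510, 49) ≈ -1.3593e+5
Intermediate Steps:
A = Rational(1404, 7) (A = Mul(Rational(4, 7), Mul(Add(34, -7), Add(-7, 20))) = Mul(Rational(4, 7), Mul(27, 13)) = Mul(Rational(4, 7), 351) = Rational(1404, 7) ≈ 200.57)
Function('a')(X) = Add(6, Mul(-1, Pow(X, 2)), Mul(65, X)) (Function('a')(X) = Add(8, Mul(-1, Add(Add(Pow(X, 2), Mul(-65, X)), 2))) = Add(8, Mul(-1, Add(2, Pow(X, 2), Mul(-65, X)))) = Add(8, Add(-2, Mul(-1, Pow(X, 2)), Mul(65, X))) = Add(6, Mul(-1, Pow(X, 2)), Mul(65, X)))
Mul(5, Function('a')(A)) = Mul(5, Add(6, Mul(-1, Pow(Rational(1404, 7), 2)), Mul(65, Rational(1404, 7)))) = Mul(5, Add(6, Mul(-1, Rational(1971216, 49)), Rational(91260, 7))) = Mul(5, Add(6, Rational(-1971216, 49), Rational(91260, 7))) = Mul(5, Rational(-1332102, 49)) = Rational(-6660510, 49)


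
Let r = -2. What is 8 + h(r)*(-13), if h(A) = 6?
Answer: -70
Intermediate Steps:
8 + h(r)*(-13) = 8 + 6*(-13) = 8 - 78 = -70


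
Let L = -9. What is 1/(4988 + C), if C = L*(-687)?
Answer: 1/11171 ≈ 8.9517e-5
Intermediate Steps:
C = 6183 (C = -9*(-687) = 6183)
1/(4988 + C) = 1/(4988 + 6183) = 1/11171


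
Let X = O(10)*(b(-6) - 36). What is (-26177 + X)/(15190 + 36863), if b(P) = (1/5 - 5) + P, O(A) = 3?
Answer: -131587/260265 ≈ -0.50559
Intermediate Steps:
b(P) = -24/5 + P (b(P) = (⅕ - 5) + P = -24/5 + P)
X = -702/5 (X = 3*((-24/5 - 6) - 36) = 3*(-54/5 - 36) = 3*(-234/5) = -702/5 ≈ -140.40)
(-26177 + X)/(15190 + 36863) = (-26177 - 702/5)/(15190 + 36863) = -131587/5/52053 = -131587/5*1/52053 = -131587/260265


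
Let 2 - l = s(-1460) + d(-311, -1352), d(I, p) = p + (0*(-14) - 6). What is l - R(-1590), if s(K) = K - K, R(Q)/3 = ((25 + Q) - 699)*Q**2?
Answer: 17170856560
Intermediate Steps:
R(Q) = 3*Q**2*(-674 + Q) (R(Q) = 3*(((25 + Q) - 699)*Q**2) = 3*((-674 + Q)*Q**2) = 3*(Q**2*(-674 + Q)) = 3*Q**2*(-674 + Q))
d(I, p) = -6 + p (d(I, p) = p + (0 - 6) = p - 6 = -6 + p)
s(K) = 0
l = 1360 (l = 2 - (0 + (-6 - 1352)) = 2 - (0 - 1358) = 2 - 1*(-1358) = 2 + 1358 = 1360)
l - R(-1590) = 1360 - 3*(-1590)**2*(-674 - 1590) = 1360 - 3*2528100*(-2264) = 1360 - 1*(-17170855200) = 1360 + 17170855200 = 17170856560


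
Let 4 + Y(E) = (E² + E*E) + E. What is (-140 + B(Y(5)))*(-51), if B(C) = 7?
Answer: 6783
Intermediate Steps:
Y(E) = -4 + E + 2*E² (Y(E) = -4 + ((E² + E*E) + E) = -4 + ((E² + E²) + E) = -4 + (2*E² + E) = -4 + (E + 2*E²) = -4 + E + 2*E²)
(-140 + B(Y(5)))*(-51) = (-140 + 7)*(-51) = -133*(-51) = 6783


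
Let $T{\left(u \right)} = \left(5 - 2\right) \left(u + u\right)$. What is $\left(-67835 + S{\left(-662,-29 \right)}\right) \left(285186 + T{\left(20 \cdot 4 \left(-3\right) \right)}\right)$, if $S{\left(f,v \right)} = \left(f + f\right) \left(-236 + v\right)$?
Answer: $80307211650$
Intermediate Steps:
$S{\left(f,v \right)} = 2 f \left(-236 + v\right)$
$T{\left(u \right)} = 6 u$ ($T{\left(u \right)} = 3 \cdot 2 u = 6 u$)
$\left(-67835 + S{\left(-662,-29 \right)}\right) \left(285186 + T{\left(20 \cdot 4 \left(-3\right) \right)}\right) = \left(-67835 + 2 \left(-662\right) \left(-236 - 29\right)\right) \left(285186 + 6 \cdot 20 \cdot 4 \left(-3\right)\right) = \left(-67835 + 2 \left(-662\right) \left(-265\right)\right) \left(285186 + 6 \cdot 20 \left(-12\right)\right) = \left(-67835 + 350860\right) \left(285186 + 6 \left(-240\right)\right) = 283025 \left(285186 - 1440\right) = 283025 \cdot 283746 = 80307211650$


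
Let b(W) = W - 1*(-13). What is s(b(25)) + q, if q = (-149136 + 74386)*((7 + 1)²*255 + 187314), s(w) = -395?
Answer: -15221641895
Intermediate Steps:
b(W) = 13 + W (b(W) = W + 13 = 13 + W)
q = -15221641500 (q = -74750*(8²*255 + 187314) = -74750*(64*255 + 187314) = -74750*(16320 + 187314) = -74750*203634 = -15221641500)
s(b(25)) + q = -395 - 15221641500 = -15221641895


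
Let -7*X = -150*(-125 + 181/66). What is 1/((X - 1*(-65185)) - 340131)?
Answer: -77/21372567 ≈ -3.6027e-6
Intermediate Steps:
X = -201725/77 (X = -(-150)*(-125 + 181/66)/7 = -(-150)*(-8069)/(7*66) = -⅐*201725/11 = -201725/77 ≈ -2619.8)
1/((X - 1*(-65185)) - 340131) = 1/((-201725/77 - 1*(-65185)) - 340131) = 1/((-201725/77 + 65185) - 340131) = 1/(4817520/77 - 340131) = 1/(-21372567/77) = -77/21372567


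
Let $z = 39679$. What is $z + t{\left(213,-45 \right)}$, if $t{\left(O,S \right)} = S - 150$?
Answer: $39484$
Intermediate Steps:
$t{\left(O,S \right)} = -150 + S$
$z + t{\left(213,-45 \right)} = 39679 - 195 = 39484$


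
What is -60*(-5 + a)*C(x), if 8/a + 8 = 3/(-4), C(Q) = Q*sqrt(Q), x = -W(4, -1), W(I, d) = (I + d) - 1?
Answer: -4968*I*sqrt(2)/7 ≈ -1003.7*I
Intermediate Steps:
W(I, d) = -1 + I + d
x = -2 (x = -(-1 + 4 - 1) = -1*2 = -2)
C(Q) = Q**(3/2)
a = -32/35 (a = 8/(-8 + 3/(-4)) = 8/(-8 + 3*(-1/4)) = 8/(-8 - 3/4) = 8/(-35/4) = 8*(-4/35) = -32/35 ≈ -0.91429)
-60*(-5 + a)*C(x) = -60*(-5 - 32/35)*(-2)**(3/2) = -(-2484)*(-2*I*sqrt(2))/7 = -4968*I*sqrt(2)/7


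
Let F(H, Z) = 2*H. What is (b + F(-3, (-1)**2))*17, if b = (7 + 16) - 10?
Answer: 119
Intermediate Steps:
b = 13 (b = 23 - 10 = 13)
(b + F(-3, (-1)**2))*17 = (13 + 2*(-3))*17 = (13 - 6)*17 = 7*17 = 119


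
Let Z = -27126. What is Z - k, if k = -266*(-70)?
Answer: -45746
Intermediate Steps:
k = 18620
Z - k = -27126 - 1*18620 = -27126 - 18620 = -45746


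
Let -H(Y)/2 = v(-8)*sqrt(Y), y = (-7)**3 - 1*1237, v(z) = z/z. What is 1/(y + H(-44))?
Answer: I/(4*(sqrt(11) - 395*I)) ≈ -0.00063287 + 5.3139e-6*I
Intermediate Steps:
v(z) = 1
y = -1580 (y = -343 - 1237 = -1580)
H(Y) = -2*sqrt(Y)
1/(y + H(-44)) = 1/(-1580 - 4*I*sqrt(11))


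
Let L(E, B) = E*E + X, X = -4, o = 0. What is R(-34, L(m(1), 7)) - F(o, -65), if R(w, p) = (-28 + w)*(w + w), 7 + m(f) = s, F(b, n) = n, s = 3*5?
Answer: 4281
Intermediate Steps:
s = 15
m(f) = 8 (m(f) = -7 + 15 = 8)
L(E, B) = -4 + E² (L(E, B) = E*E - 4 = E² - 4 = -4 + E²)
R(w, p) = 2*w*(-28 + w) (R(w, p) = (-28 + w)*(2*w) = 2*w*(-28 + w))
R(-34, L(m(1), 7)) - F(o, -65) = 2*(-34)*(-28 - 34) - 1*(-65) = 2*(-34)*(-62) + 65 = 4216 + 65 = 4281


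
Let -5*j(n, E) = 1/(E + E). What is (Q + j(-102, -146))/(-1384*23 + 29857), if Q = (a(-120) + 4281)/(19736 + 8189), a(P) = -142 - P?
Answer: -1249213/16104347500 ≈ -7.7570e-5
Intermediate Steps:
j(n, E) = -1/(10*E) (j(n, E) = -1/(5*(E + E)) = -1/(2*E)/5 = -1/(10*E))
Q = 4259/27925 (Q = ((-142 - 1*(-120)) + 4281)/(19736 + 8189) = ((-142 + 120) + 4281)/27925 = (-22 + 4281)*(1/27925) = 4259*(1/27925) = 4259/27925 ≈ 0.15252)
(Q + j(-102, -146))/(-1384*23 + 29857) = (4259/27925 - ⅒/(-146))/(-1384*23 + 29857) = (4259/27925 - ⅒*(-1/146))/(-31832 + 29857) = (4259/27925 + 1/1460)/(-1975) = (1249213/8154100)*(-1/1975) = -1249213/16104347500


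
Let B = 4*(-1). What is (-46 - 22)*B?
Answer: 272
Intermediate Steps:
B = -4
(-46 - 22)*B = (-46 - 22)*(-4) = -68*(-4) = 272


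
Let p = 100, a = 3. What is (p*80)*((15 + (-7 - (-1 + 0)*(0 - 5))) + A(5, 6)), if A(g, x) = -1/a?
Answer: 64000/3 ≈ 21333.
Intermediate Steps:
A(g, x) = -⅓ (A(g, x) = -1/3 = -1*⅓ = -⅓)
(p*80)*((15 + (-7 - (-1 + 0)*(0 - 5))) + A(5, 6)) = (100*80)*((15 + (-7 - (-1 + 0)*(0 - 5))) - ⅓) = 8000*((15 + (-7 - (-1)*(-5))) - ⅓) = 8000*((15 + (-7 - 1*5)) - ⅓) = 8000*((15 + (-7 - 5)) - ⅓) = 8000*((15 - 12) - ⅓) = 8000*(3 - ⅓) = 8000*(8/3) = 64000/3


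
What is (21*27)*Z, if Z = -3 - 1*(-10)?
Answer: 3969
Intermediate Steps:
Z = 7 (Z = -3 + 10 = 7)
(21*27)*Z = (21*27)*7 = 567*7 = 3969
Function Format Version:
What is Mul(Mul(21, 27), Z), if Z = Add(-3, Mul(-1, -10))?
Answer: 3969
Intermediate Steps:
Z = 7 (Z = Add(-3, 10) = 7)
Mul(Mul(21, 27), Z) = Mul(Mul(21, 27), 7) = Mul(567, 7) = 3969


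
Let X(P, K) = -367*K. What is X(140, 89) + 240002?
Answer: 207339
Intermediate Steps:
X(140, 89) + 240002 = -367*89 + 240002 = -32663 + 240002 = 207339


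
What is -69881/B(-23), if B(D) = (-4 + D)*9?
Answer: 69881/243 ≈ 287.58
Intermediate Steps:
B(D) = -36 + 9*D
-69881/B(-23) = -69881/(-36 + 9*(-23)) = -69881/(-36 - 207) = -69881/(-243) = -69881*(-1/243) = 69881/243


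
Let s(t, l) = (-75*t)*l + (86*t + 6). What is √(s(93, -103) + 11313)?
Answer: √737742 ≈ 858.92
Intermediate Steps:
s(t, l) = 6 + 86*t - 75*l*t (s(t, l) = -75*l*t + (6 + 86*t) = 6 + 86*t - 75*l*t)
√(s(93, -103) + 11313) = √((6 + 86*93 - 75*(-103)*93) + 11313) = √((6 + 7998 + 718425) + 11313) = √(726429 + 11313) = √737742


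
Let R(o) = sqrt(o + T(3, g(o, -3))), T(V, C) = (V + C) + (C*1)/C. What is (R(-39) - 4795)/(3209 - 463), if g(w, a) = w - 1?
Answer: -4795/2746 + 5*I*sqrt(3)/2746 ≈ -1.7462 + 0.0031538*I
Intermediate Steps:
g(w, a) = -1 + w
T(V, C) = 1 + C + V (T(V, C) = (C + V) + C/C = (C + V) + 1 = 1 + C + V)
R(o) = sqrt(3 + 2*o) (R(o) = sqrt(o + (1 + (-1 + o) + 3)) = sqrt(o + (3 + o)) = sqrt(3 + 2*o))
(R(-39) - 4795)/(3209 - 463) = (sqrt(3 + 2*(-39)) - 4795)/(3209 - 463) = (sqrt(3 - 78) - 4795)/2746 = (sqrt(-75) - 4795)*(1/2746) = (5*I*sqrt(3) - 4795)*(1/2746) = (-4795 + 5*I*sqrt(3))*(1/2746) = -4795/2746 + 5*I*sqrt(3)/2746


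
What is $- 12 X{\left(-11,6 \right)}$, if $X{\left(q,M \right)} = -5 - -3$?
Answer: $24$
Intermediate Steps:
$X{\left(q,M \right)} = -2$ ($X{\left(q,M \right)} = -5 + 3 = -2$)
$- 12 X{\left(-11,6 \right)} = \left(-12\right) \left(-2\right) = 24$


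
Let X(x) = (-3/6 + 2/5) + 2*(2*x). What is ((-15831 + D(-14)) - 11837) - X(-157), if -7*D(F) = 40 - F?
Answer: -1893333/70 ≈ -27048.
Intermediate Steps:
D(F) = -40/7 + F/7 (D(F) = -(40 - F)/7 = -40/7 + F/7)
X(x) = -1/10 + 4*x (X(x) = (-3*1/6 + 2*(1/5)) + 4*x = (-1/2 + 2/5) + 4*x = -1/10 + 4*x)
((-15831 + D(-14)) - 11837) - X(-157) = ((-15831 + (-40/7 + (1/7)*(-14))) - 11837) - (-1/10 + 4*(-157)) = ((-15831 + (-40/7 - 2)) - 11837) - (-1/10 - 628) = ((-15831 - 54/7) - 11837) - 1*(-6281/10) = (-110871/7 - 11837) + 6281/10 = -193730/7 + 6281/10 = -1893333/70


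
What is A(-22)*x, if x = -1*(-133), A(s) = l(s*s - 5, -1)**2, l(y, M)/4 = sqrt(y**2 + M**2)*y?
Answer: 112025159290016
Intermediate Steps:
l(y, M) = 4*y*sqrt(M**2 + y**2) (l(y, M) = 4*(sqrt(y**2 + M**2)*y) = 4*(sqrt(M**2 + y**2)*y) = 4*(y*sqrt(M**2 + y**2)) = 4*y*sqrt(M**2 + y**2))
A(s) = 16*(-5 + s**2)**2*(1 + (-5 + s**2)**2) (A(s) = (4*(s*s - 5)*sqrt((-1)**2 + (s*s - 5)**2))**2 = (4*(s**2 - 5)*sqrt(1 + (s**2 - 5)**2))**2 = (4*(-5 + s**2)*sqrt(1 + (-5 + s**2)**2))**2 = (4*sqrt(1 + (-5 + s**2)**2)*(-5 + s**2))**2 = 16*(-5 + s**2)**2*(1 + (-5 + s**2)**2))
x = 133
A(-22)*x = (16*(-5 + (-22)**2)**2*(1 + (-5 + (-22)**2)**2))*133 = (16*(-5 + 484)**2*(1 + (-5 + 484)**2))*133 = (16*479**2*(1 + 479**2))*133 = (16*229441*(1 + 229441))*133 = (16*229441*229442)*133 = 842294430752*133 = 112025159290016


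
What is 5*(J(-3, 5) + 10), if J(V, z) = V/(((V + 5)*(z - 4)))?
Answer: 85/2 ≈ 42.500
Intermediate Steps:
J(V, z) = V/((-4 + z)*(5 + V)) (J(V, z) = V/(((5 + V)*(-4 + z))) = V/(((-4 + z)*(5 + V))) = V*(1/((-4 + z)*(5 + V))) = V/((-4 + z)*(5 + V)))
5*(J(-3, 5) + 10) = 5*(-3/(-20 - 4*(-3) + 5*5 - 3*5) + 10) = 5*(-3/(-20 + 12 + 25 - 15) + 10) = 5*(-3/2 + 10) = 5*(17/2) = 85/2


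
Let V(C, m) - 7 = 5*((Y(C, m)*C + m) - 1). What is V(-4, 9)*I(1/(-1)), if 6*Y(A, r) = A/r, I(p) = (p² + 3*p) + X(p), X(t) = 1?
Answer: -1309/27 ≈ -48.482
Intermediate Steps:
I(p) = 1 + p² + 3*p (I(p) = (p² + 3*p) + 1 = 1 + p² + 3*p)
Y(A, r) = A/(6*r) (Y(A, r) = (A/r)/6 = A/(6*r))
V(C, m) = 2 + 5*m + 5*C²/(6*m) (V(C, m) = 7 + 5*(((C/(6*m))*C + m) - 1) = 7 + 5*((C²/(6*m) + m) - 1) = 7 + 5*((m + C²/(6*m)) - 1) = 7 + 5*(-1 + m + C²/(6*m)) = 7 + (-5 + 5*m + 5*C²/(6*m)) = 2 + 5*m + 5*C²/(6*m))
V(-4, 9)*I(1/(-1)) = (2 + 5*9 + (⅚)*(-4)²/9)*(1 + (1/(-1))² + 3/(-1)) = (2 + 45 + (⅚)*16*(⅑))*(1 + (-1)² + 3*(-1)) = (2 + 45 + 40/27)*(1 + 1 - 3) = (1309/27)*(-1) = -1309/27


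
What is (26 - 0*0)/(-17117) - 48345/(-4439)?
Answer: 827405951/75982363 ≈ 10.889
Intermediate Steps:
(26 - 0*0)/(-17117) - 48345/(-4439) = (26 - 48*0)*(-1/17117) - 48345*(-1/4439) = (26 + 0)*(-1/17117) + 48345/4439 = 26*(-1/17117) + 48345/4439 = -26/17117 + 48345/4439 = 827405951/75982363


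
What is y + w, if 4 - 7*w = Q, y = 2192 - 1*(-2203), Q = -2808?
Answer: 33577/7 ≈ 4796.7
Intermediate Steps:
y = 4395 (y = 2192 + 2203 = 4395)
w = 2812/7 (w = 4/7 - 1/7*(-2808) = 4/7 + 2808/7 = 2812/7 ≈ 401.71)
y + w = 4395 + 2812/7 = 33577/7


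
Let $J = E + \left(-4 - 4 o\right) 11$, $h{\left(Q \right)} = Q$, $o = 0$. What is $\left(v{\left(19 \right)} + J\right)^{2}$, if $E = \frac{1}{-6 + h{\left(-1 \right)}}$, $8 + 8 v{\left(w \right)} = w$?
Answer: $\frac{5736025}{3136} \approx 1829.1$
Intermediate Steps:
$v{\left(w \right)} = -1 + \frac{w}{8}$
$E = - \frac{1}{7}$ ($E = \frac{1}{-6 - 1} = \frac{1}{-7} = - \frac{1}{7} \approx -0.14286$)
$J = - \frac{309}{7}$ ($J = - \frac{1}{7} + \left(-4 - 0\right) 11 = - \frac{1}{7} + \left(-4 + 0\right) 11 = - \frac{1}{7} - 44 = - \frac{309}{7} \approx -44.143$)
$\left(v{\left(19 \right)} + J\right)^{2} = \left(\left(-1 + \frac{1}{8} \cdot 19\right) - \frac{309}{7}\right)^{2} = \left(\left(-1 + \frac{19}{8}\right) - \frac{309}{7}\right)^{2} = \left(\frac{11}{8} - \frac{309}{7}\right)^{2} = \left(- \frac{2395}{56}\right)^{2} = \frac{5736025}{3136}$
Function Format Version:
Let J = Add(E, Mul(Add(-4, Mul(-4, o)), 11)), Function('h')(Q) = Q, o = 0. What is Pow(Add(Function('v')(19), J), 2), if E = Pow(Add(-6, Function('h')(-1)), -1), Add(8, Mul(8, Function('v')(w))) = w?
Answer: Rational(5736025, 3136) ≈ 1829.1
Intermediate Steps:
Function('v')(w) = Add(-1, Mul(Rational(1, 8), w))
E = Rational(-1, 7) (E = Pow(Add(-6, -1), -1) = Pow(-7, -1) = Rational(-1, 7) ≈ -0.14286)
J = Rational(-309, 7) (J = Add(Rational(-1, 7), Mul(Add(-4, Mul(-4, 0)), 11)) = Add(Rational(-1, 7), Mul(Add(-4, 0), 11)) = Add(Rational(-1, 7), Mul(-4, 11)) = Add(Rational(-1, 7), -44) = Rational(-309, 7) ≈ -44.143)
Pow(Add(Function('v')(19), J), 2) = Pow(Add(Add(-1, Mul(Rational(1, 8), 19)), Rational(-309, 7)), 2) = Pow(Add(Add(-1, Rational(19, 8)), Rational(-309, 7)), 2) = Pow(Add(Rational(11, 8), Rational(-309, 7)), 2) = Pow(Rational(-2395, 56), 2) = Rational(5736025, 3136)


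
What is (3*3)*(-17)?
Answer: -153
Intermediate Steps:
(3*3)*(-17) = 9*(-17) = -153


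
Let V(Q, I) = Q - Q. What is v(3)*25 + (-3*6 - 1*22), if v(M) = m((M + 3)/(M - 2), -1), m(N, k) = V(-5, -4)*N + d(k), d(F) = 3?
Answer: 35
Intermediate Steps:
V(Q, I) = 0
m(N, k) = 3 (m(N, k) = 0*N + 3 = 0 + 3 = 3)
v(M) = 3
v(3)*25 + (-3*6 - 1*22) = 3*25 + (-3*6 - 1*22) = 75 + (-18 - 22) = 75 - 40 = 35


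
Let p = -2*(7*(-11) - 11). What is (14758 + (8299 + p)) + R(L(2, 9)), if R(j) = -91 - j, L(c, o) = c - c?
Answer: 23142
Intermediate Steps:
L(c, o) = 0
p = 176 (p = -2*(-77 - 11) = -2*(-88) = 176)
(14758 + (8299 + p)) + R(L(2, 9)) = (14758 + (8299 + 176)) + (-91 - 1*0) = (14758 + 8475) + (-91 + 0) = 23233 - 91 = 23142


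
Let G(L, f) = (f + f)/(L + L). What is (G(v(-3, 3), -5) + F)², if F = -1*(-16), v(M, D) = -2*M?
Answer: 8281/36 ≈ 230.03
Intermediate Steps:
G(L, f) = f/L (G(L, f) = (2*f)/((2*L)) = (2*f)*(1/(2*L)) = f/L)
F = 16
(G(v(-3, 3), -5) + F)² = (-5/((-2*(-3))) + 16)² = (-5/6 + 16)² = (-5*⅙ + 16)² = (-⅚ + 16)² = (91/6)² = 8281/36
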